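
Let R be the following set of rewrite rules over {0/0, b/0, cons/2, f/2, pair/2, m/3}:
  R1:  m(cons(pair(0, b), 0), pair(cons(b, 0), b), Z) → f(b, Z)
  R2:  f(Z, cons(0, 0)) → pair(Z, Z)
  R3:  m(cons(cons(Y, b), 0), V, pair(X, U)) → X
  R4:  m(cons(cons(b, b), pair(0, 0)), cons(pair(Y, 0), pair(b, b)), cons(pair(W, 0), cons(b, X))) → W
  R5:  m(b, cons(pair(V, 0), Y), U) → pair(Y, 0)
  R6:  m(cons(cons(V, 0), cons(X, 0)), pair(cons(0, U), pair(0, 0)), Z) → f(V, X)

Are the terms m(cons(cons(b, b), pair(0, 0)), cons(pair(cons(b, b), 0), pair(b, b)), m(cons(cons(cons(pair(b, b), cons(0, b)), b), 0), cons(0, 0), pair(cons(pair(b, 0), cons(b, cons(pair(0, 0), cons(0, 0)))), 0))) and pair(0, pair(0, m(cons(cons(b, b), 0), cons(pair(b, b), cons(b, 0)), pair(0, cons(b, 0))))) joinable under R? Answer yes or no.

Reduce t₁ = m(cons(cons(b, b), pair(0, 0)), cons(pair(cons(b, b), 0), pair(b, b)), m(cons(cons(cons(pair(b, b), cons(0, b)), b), 0), cons(0, 0), pair(cons(pair(b, 0), cons(b, cons(pair(0, 0), cons(0, 0)))), 0))):
1. m(cons(cons(b, b), pair(0, 0)), cons(pair(cons(b, b), 0), pair(b, b)), m(cons(cons(cons(pair(b, b), cons(0, b)), b), 0), cons(0, 0), pair(cons(pair(b, 0), cons(b, cons(pair(0, 0), cons(0, 0)))), 0)))  →  m(cons(cons(b, b), pair(0, 0)), cons(pair(cons(b, b), 0), pair(b, b)), cons(pair(b, 0), cons(b, cons(pair(0, 0), cons(0, 0)))))   [R3 at 3]
2. m(cons(cons(b, b), pair(0, 0)), cons(pair(cons(b, b), 0), pair(b, b)), cons(pair(b, 0), cons(b, cons(pair(0, 0), cons(0, 0)))))  →  b   [R4 at ε]

Reduce t₂ = pair(0, pair(0, m(cons(cons(b, b), 0), cons(pair(b, b), cons(b, 0)), pair(0, cons(b, 0))))):
1. pair(0, pair(0, m(cons(cons(b, b), 0), cons(pair(b, b), cons(b, 0)), pair(0, cons(b, 0)))))  →  pair(0, pair(0, 0))   [R3 at 2.2]

no — NF(t₁) = b, NF(t₂) = pair(0, pair(0, 0))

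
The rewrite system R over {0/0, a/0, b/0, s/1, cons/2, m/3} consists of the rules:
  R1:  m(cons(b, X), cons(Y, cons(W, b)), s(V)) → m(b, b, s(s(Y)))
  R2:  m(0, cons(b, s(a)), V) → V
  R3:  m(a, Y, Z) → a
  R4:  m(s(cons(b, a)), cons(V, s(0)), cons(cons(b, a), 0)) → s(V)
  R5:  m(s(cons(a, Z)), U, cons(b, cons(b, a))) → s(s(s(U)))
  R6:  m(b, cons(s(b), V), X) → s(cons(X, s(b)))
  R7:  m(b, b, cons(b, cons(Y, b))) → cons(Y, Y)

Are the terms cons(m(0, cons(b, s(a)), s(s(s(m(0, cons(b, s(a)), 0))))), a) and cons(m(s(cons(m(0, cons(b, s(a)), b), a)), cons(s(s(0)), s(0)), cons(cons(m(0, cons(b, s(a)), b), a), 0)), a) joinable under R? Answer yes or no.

Reduce t₁ = cons(m(0, cons(b, s(a)), s(s(s(m(0, cons(b, s(a)), 0))))), a):
1. cons(m(0, cons(b, s(a)), s(s(s(m(0, cons(b, s(a)), 0))))), a)  →  cons(s(s(s(m(0, cons(b, s(a)), 0)))), a)   [R2 at 1]
2. cons(s(s(s(m(0, cons(b, s(a)), 0)))), a)  →  cons(s(s(s(0))), a)   [R2 at 1.1.1.1]

Reduce t₂ = cons(m(s(cons(m(0, cons(b, s(a)), b), a)), cons(s(s(0)), s(0)), cons(cons(m(0, cons(b, s(a)), b), a), 0)), a):
1. cons(m(s(cons(m(0, cons(b, s(a)), b), a)), cons(s(s(0)), s(0)), cons(cons(m(0, cons(b, s(a)), b), a), 0)), a)  →  cons(m(s(cons(b, a)), cons(s(s(0)), s(0)), cons(cons(m(0, cons(b, s(a)), b), a), 0)), a)   [R2 at 1.1.1.1]
2. cons(m(s(cons(b, a)), cons(s(s(0)), s(0)), cons(cons(m(0, cons(b, s(a)), b), a), 0)), a)  →  cons(m(s(cons(b, a)), cons(s(s(0)), s(0)), cons(cons(b, a), 0)), a)   [R2 at 1.3.1.1]
3. cons(m(s(cons(b, a)), cons(s(s(0)), s(0)), cons(cons(b, a), 0)), a)  →  cons(s(s(s(0))), a)   [R4 at 1]

yes — NF(t₁) = cons(s(s(s(0))), a), NF(t₂) = cons(s(s(s(0))), a)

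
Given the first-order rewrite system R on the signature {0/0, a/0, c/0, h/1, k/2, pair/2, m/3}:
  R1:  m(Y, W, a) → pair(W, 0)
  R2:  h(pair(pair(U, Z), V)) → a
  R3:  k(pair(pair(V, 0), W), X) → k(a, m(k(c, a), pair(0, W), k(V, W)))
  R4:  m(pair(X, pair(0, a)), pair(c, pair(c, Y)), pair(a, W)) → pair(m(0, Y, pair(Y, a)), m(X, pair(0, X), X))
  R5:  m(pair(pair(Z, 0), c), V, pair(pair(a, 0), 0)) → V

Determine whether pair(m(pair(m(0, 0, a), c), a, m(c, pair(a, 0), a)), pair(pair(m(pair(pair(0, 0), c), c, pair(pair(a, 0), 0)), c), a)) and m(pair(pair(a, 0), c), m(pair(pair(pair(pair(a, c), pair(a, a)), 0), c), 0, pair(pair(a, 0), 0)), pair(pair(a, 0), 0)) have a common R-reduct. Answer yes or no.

no — NF(t₁) = pair(a, pair(pair(c, c), a)), NF(t₂) = 0

Reduce t₁ = pair(m(pair(m(0, 0, a), c), a, m(c, pair(a, 0), a)), pair(pair(m(pair(pair(0, 0), c), c, pair(pair(a, 0), 0)), c), a)):
1. pair(m(pair(m(0, 0, a), c), a, m(c, pair(a, 0), a)), pair(pair(m(pair(pair(0, 0), c), c, pair(pair(a, 0), 0)), c), a))  →  pair(m(pair(pair(0, 0), c), a, m(c, pair(a, 0), a)), pair(pair(m(pair(pair(0, 0), c), c, pair(pair(a, 0), 0)), c), a))   [R1 at 1.1.1]
2. pair(m(pair(pair(0, 0), c), a, m(c, pair(a, 0), a)), pair(pair(m(pair(pair(0, 0), c), c, pair(pair(a, 0), 0)), c), a))  →  pair(m(pair(pair(0, 0), c), a, pair(pair(a, 0), 0)), pair(pair(m(pair(pair(0, 0), c), c, pair(pair(a, 0), 0)), c), a))   [R1 at 1.3]
3. pair(m(pair(pair(0, 0), c), a, pair(pair(a, 0), 0)), pair(pair(m(pair(pair(0, 0), c), c, pair(pair(a, 0), 0)), c), a))  →  pair(a, pair(pair(m(pair(pair(0, 0), c), c, pair(pair(a, 0), 0)), c), a))   [R5 at 1]
4. pair(a, pair(pair(m(pair(pair(0, 0), c), c, pair(pair(a, 0), 0)), c), a))  →  pair(a, pair(pair(c, c), a))   [R5 at 2.1.1]

Reduce t₂ = m(pair(pair(a, 0), c), m(pair(pair(pair(pair(a, c), pair(a, a)), 0), c), 0, pair(pair(a, 0), 0)), pair(pair(a, 0), 0)):
1. m(pair(pair(a, 0), c), m(pair(pair(pair(pair(a, c), pair(a, a)), 0), c), 0, pair(pair(a, 0), 0)), pair(pair(a, 0), 0))  →  m(pair(pair(pair(pair(a, c), pair(a, a)), 0), c), 0, pair(pair(a, 0), 0))   [R5 at ε]
2. m(pair(pair(pair(pair(a, c), pair(a, a)), 0), c), 0, pair(pair(a, 0), 0))  →  0   [R5 at ε]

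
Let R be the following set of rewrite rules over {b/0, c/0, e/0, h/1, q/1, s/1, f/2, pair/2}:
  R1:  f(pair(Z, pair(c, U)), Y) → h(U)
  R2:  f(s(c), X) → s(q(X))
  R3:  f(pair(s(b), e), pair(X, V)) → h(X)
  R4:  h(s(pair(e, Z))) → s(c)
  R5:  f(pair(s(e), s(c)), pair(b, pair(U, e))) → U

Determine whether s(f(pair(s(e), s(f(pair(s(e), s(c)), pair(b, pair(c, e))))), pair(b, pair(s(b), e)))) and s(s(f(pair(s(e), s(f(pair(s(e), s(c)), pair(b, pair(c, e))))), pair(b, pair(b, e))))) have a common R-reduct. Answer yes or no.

Reduce t₁ = s(f(pair(s(e), s(f(pair(s(e), s(c)), pair(b, pair(c, e))))), pair(b, pair(s(b), e)))):
1. s(f(pair(s(e), s(f(pair(s(e), s(c)), pair(b, pair(c, e))))), pair(b, pair(s(b), e))))  →  s(f(pair(s(e), s(c)), pair(b, pair(s(b), e))))   [R5 at 1.1.2.1]
2. s(f(pair(s(e), s(c)), pair(b, pair(s(b), e))))  →  s(s(b))   [R5 at 1]

Reduce t₂ = s(s(f(pair(s(e), s(f(pair(s(e), s(c)), pair(b, pair(c, e))))), pair(b, pair(b, e))))):
1. s(s(f(pair(s(e), s(f(pair(s(e), s(c)), pair(b, pair(c, e))))), pair(b, pair(b, e)))))  →  s(s(f(pair(s(e), s(c)), pair(b, pair(b, e)))))   [R5 at 1.1.1.2.1]
2. s(s(f(pair(s(e), s(c)), pair(b, pair(b, e)))))  →  s(s(b))   [R5 at 1.1]

yes — NF(t₁) = s(s(b)), NF(t₂) = s(s(b))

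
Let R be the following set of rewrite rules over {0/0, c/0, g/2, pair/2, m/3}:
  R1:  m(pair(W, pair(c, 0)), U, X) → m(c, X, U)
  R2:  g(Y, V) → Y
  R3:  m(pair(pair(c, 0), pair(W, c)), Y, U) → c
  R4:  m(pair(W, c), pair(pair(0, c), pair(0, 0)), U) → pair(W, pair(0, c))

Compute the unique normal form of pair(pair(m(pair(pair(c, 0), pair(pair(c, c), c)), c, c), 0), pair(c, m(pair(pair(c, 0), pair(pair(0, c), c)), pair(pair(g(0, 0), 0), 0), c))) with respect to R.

pair(pair(c, 0), pair(c, c))

1. pair(pair(m(pair(pair(c, 0), pair(pair(c, c), c)), c, c), 0), pair(c, m(pair(pair(c, 0), pair(pair(0, c), c)), pair(pair(g(0, 0), 0), 0), c)))  →  pair(pair(c, 0), pair(c, m(pair(pair(c, 0), pair(pair(0, c), c)), pair(pair(g(0, 0), 0), 0), c)))   [R3 at 1.1]
2. pair(pair(c, 0), pair(c, m(pair(pair(c, 0), pair(pair(0, c), c)), pair(pair(g(0, 0), 0), 0), c)))  →  pair(pair(c, 0), pair(c, c))   [R3 at 2.2]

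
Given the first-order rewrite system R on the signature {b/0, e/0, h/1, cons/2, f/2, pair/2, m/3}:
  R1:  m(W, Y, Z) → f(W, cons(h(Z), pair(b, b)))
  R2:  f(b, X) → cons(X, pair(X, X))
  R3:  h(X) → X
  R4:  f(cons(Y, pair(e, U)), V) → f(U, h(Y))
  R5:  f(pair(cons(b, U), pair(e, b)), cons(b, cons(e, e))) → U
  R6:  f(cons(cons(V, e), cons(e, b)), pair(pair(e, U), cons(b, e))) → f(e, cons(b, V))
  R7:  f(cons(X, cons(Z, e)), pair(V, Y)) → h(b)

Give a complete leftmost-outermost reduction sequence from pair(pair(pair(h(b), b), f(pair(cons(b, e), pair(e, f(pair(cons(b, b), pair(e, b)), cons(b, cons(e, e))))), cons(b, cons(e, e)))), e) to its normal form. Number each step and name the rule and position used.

pair(pair(pair(b, b), e), e)

1. pair(pair(pair(h(b), b), f(pair(cons(b, e), pair(e, f(pair(cons(b, b), pair(e, b)), cons(b, cons(e, e))))), cons(b, cons(e, e)))), e)  →  pair(pair(pair(b, b), f(pair(cons(b, e), pair(e, f(pair(cons(b, b), pair(e, b)), cons(b, cons(e, e))))), cons(b, cons(e, e)))), e)   [R3 at 1.1.1]
2. pair(pair(pair(b, b), f(pair(cons(b, e), pair(e, f(pair(cons(b, b), pair(e, b)), cons(b, cons(e, e))))), cons(b, cons(e, e)))), e)  →  pair(pair(pair(b, b), f(pair(cons(b, e), pair(e, b)), cons(b, cons(e, e)))), e)   [R5 at 1.2.1.2.2]
3. pair(pair(pair(b, b), f(pair(cons(b, e), pair(e, b)), cons(b, cons(e, e)))), e)  →  pair(pair(pair(b, b), e), e)   [R5 at 1.2]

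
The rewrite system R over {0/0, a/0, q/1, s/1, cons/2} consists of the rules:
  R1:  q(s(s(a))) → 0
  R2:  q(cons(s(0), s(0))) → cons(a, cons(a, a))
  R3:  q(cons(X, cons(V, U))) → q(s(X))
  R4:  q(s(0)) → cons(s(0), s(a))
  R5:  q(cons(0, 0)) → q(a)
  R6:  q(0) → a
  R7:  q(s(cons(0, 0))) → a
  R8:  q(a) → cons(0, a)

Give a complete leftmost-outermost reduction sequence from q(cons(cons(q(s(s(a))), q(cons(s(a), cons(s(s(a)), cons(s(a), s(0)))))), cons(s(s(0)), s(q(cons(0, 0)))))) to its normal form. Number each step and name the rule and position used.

1. q(cons(cons(q(s(s(a))), q(cons(s(a), cons(s(s(a)), cons(s(a), s(0)))))), cons(s(s(0)), s(q(cons(0, 0))))))  →  q(s(cons(q(s(s(a))), q(cons(s(a), cons(s(s(a)), cons(s(a), s(0))))))))   [R3 at ε]
2. q(s(cons(q(s(s(a))), q(cons(s(a), cons(s(s(a)), cons(s(a), s(0))))))))  →  q(s(cons(0, q(cons(s(a), cons(s(s(a)), cons(s(a), s(0))))))))   [R1 at 1.1.1]
3. q(s(cons(0, q(cons(s(a), cons(s(s(a)), cons(s(a), s(0))))))))  →  q(s(cons(0, q(s(s(a))))))   [R3 at 1.1.2]
4. q(s(cons(0, q(s(s(a))))))  →  q(s(cons(0, 0)))   [R1 at 1.1.2]
5. q(s(cons(0, 0)))  →  a   [R7 at ε]

a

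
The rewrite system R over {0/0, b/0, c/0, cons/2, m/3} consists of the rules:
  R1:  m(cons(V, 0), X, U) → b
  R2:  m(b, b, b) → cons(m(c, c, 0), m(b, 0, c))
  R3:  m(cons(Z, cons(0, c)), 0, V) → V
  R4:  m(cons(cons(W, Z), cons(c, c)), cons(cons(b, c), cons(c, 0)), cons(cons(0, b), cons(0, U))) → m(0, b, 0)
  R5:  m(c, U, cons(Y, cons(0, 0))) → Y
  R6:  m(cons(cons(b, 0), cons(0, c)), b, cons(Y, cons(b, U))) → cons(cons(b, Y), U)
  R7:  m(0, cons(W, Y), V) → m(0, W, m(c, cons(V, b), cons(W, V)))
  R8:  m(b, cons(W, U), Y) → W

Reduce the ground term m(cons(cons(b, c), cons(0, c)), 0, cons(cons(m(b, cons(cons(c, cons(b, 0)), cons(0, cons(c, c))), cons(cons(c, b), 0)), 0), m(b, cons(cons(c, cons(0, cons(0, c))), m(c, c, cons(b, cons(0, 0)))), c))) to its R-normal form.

cons(cons(cons(c, cons(b, 0)), 0), cons(c, cons(0, cons(0, c))))

1. m(cons(cons(b, c), cons(0, c)), 0, cons(cons(m(b, cons(cons(c, cons(b, 0)), cons(0, cons(c, c))), cons(cons(c, b), 0)), 0), m(b, cons(cons(c, cons(0, cons(0, c))), m(c, c, cons(b, cons(0, 0)))), c)))  →  cons(cons(m(b, cons(cons(c, cons(b, 0)), cons(0, cons(c, c))), cons(cons(c, b), 0)), 0), m(b, cons(cons(c, cons(0, cons(0, c))), m(c, c, cons(b, cons(0, 0)))), c))   [R3 at ε]
2. cons(cons(m(b, cons(cons(c, cons(b, 0)), cons(0, cons(c, c))), cons(cons(c, b), 0)), 0), m(b, cons(cons(c, cons(0, cons(0, c))), m(c, c, cons(b, cons(0, 0)))), c))  →  cons(cons(cons(c, cons(b, 0)), 0), m(b, cons(cons(c, cons(0, cons(0, c))), m(c, c, cons(b, cons(0, 0)))), c))   [R8 at 1.1]
3. cons(cons(cons(c, cons(b, 0)), 0), m(b, cons(cons(c, cons(0, cons(0, c))), m(c, c, cons(b, cons(0, 0)))), c))  →  cons(cons(cons(c, cons(b, 0)), 0), cons(c, cons(0, cons(0, c))))   [R8 at 2]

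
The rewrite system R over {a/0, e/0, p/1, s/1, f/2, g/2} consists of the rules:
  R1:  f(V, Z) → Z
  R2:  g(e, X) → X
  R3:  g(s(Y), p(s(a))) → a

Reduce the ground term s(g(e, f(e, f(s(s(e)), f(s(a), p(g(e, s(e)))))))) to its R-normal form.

s(p(s(e)))

1. s(g(e, f(e, f(s(s(e)), f(s(a), p(g(e, s(e))))))))  →  s(f(e, f(s(s(e)), f(s(a), p(g(e, s(e)))))))   [R2 at 1]
2. s(f(e, f(s(s(e)), f(s(a), p(g(e, s(e)))))))  →  s(f(s(s(e)), f(s(a), p(g(e, s(e))))))   [R1 at 1]
3. s(f(s(s(e)), f(s(a), p(g(e, s(e))))))  →  s(f(s(a), p(g(e, s(e)))))   [R1 at 1]
4. s(f(s(a), p(g(e, s(e)))))  →  s(p(g(e, s(e))))   [R1 at 1]
5. s(p(g(e, s(e))))  →  s(p(s(e)))   [R2 at 1.1]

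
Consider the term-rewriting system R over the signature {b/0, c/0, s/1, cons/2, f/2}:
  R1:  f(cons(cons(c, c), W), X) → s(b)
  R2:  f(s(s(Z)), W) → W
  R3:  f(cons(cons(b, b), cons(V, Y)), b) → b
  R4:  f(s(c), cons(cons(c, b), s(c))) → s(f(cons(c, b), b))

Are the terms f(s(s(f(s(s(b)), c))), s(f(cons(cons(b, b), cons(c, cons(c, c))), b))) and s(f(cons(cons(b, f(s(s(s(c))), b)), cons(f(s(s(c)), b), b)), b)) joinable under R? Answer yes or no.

Reduce t₁ = f(s(s(f(s(s(b)), c))), s(f(cons(cons(b, b), cons(c, cons(c, c))), b))):
1. f(s(s(f(s(s(b)), c))), s(f(cons(cons(b, b), cons(c, cons(c, c))), b)))  →  s(f(cons(cons(b, b), cons(c, cons(c, c))), b))   [R2 at ε]
2. s(f(cons(cons(b, b), cons(c, cons(c, c))), b))  →  s(b)   [R3 at 1]

Reduce t₂ = s(f(cons(cons(b, f(s(s(s(c))), b)), cons(f(s(s(c)), b), b)), b)):
1. s(f(cons(cons(b, f(s(s(s(c))), b)), cons(f(s(s(c)), b), b)), b))  →  s(f(cons(cons(b, b), cons(f(s(s(c)), b), b)), b))   [R2 at 1.1.1.2]
2. s(f(cons(cons(b, b), cons(f(s(s(c)), b), b)), b))  →  s(b)   [R3 at 1]

yes — NF(t₁) = s(b), NF(t₂) = s(b)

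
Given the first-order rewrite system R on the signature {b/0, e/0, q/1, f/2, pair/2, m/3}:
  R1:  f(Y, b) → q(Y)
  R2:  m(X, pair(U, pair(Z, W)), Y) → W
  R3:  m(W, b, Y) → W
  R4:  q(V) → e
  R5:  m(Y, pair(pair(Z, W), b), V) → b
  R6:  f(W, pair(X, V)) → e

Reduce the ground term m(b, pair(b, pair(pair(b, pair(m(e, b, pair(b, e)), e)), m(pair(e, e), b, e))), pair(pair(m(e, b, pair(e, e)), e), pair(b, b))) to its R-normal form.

1. m(b, pair(b, pair(pair(b, pair(m(e, b, pair(b, e)), e)), m(pair(e, e), b, e))), pair(pair(m(e, b, pair(e, e)), e), pair(b, b)))  →  m(pair(e, e), b, e)   [R2 at ε]
2. m(pair(e, e), b, e)  →  pair(e, e)   [R3 at ε]

pair(e, e)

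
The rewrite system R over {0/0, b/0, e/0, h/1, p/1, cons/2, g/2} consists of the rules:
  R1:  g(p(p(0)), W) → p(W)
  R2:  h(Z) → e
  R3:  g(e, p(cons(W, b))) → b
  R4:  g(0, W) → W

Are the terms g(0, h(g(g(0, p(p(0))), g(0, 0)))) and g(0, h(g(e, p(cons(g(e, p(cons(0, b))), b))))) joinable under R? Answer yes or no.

Reduce t₁ = g(0, h(g(g(0, p(p(0))), g(0, 0)))):
1. g(0, h(g(g(0, p(p(0))), g(0, 0))))  →  h(g(g(0, p(p(0))), g(0, 0)))   [R4 at ε]
2. h(g(g(0, p(p(0))), g(0, 0)))  →  e   [R2 at ε]

Reduce t₂ = g(0, h(g(e, p(cons(g(e, p(cons(0, b))), b))))):
1. g(0, h(g(e, p(cons(g(e, p(cons(0, b))), b)))))  →  h(g(e, p(cons(g(e, p(cons(0, b))), b))))   [R4 at ε]
2. h(g(e, p(cons(g(e, p(cons(0, b))), b))))  →  e   [R2 at ε]

yes — NF(t₁) = e, NF(t₂) = e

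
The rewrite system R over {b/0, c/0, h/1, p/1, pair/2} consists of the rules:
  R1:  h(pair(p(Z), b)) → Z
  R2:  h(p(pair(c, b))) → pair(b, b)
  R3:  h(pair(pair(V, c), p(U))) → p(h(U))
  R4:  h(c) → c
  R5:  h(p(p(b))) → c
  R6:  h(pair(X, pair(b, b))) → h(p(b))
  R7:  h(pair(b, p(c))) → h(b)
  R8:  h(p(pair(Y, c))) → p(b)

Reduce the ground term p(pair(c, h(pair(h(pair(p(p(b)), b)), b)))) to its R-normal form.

1. p(pair(c, h(pair(h(pair(p(p(b)), b)), b))))  →  p(pair(c, h(pair(p(b), b))))   [R1 at 1.2.1.1]
2. p(pair(c, h(pair(p(b), b))))  →  p(pair(c, b))   [R1 at 1.2]

p(pair(c, b))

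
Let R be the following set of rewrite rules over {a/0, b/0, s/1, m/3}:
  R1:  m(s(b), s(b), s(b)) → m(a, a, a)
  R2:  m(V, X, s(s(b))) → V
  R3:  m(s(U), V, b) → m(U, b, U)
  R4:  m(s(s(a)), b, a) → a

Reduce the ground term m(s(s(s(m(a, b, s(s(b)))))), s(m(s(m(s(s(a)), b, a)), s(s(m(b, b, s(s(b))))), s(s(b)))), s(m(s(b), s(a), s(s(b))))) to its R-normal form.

1. m(s(s(s(m(a, b, s(s(b)))))), s(m(s(m(s(s(a)), b, a)), s(s(m(b, b, s(s(b))))), s(s(b)))), s(m(s(b), s(a), s(s(b)))))  →  m(s(s(s(a))), s(m(s(m(s(s(a)), b, a)), s(s(m(b, b, s(s(b))))), s(s(b)))), s(m(s(b), s(a), s(s(b)))))   [R2 at 1.1.1.1]
2. m(s(s(s(a))), s(m(s(m(s(s(a)), b, a)), s(s(m(b, b, s(s(b))))), s(s(b)))), s(m(s(b), s(a), s(s(b)))))  →  m(s(s(s(a))), s(s(m(s(s(a)), b, a))), s(m(s(b), s(a), s(s(b)))))   [R2 at 2.1]
3. m(s(s(s(a))), s(s(m(s(s(a)), b, a))), s(m(s(b), s(a), s(s(b)))))  →  m(s(s(s(a))), s(s(a)), s(m(s(b), s(a), s(s(b)))))   [R4 at 2.1.1]
4. m(s(s(s(a))), s(s(a)), s(m(s(b), s(a), s(s(b)))))  →  m(s(s(s(a))), s(s(a)), s(s(b)))   [R2 at 3.1]
5. m(s(s(s(a))), s(s(a)), s(s(b)))  →  s(s(s(a)))   [R2 at ε]

s(s(s(a)))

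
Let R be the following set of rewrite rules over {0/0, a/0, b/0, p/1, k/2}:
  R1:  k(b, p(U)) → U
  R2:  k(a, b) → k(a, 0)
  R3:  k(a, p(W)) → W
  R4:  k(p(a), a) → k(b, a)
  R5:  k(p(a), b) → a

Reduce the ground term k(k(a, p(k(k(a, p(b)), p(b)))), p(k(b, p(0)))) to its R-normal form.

1. k(k(a, p(k(k(a, p(b)), p(b)))), p(k(b, p(0))))  →  k(k(k(a, p(b)), p(b)), p(k(b, p(0))))   [R3 at 1]
2. k(k(k(a, p(b)), p(b)), p(k(b, p(0))))  →  k(k(b, p(b)), p(k(b, p(0))))   [R3 at 1.1]
3. k(k(b, p(b)), p(k(b, p(0))))  →  k(b, p(k(b, p(0))))   [R1 at 1]
4. k(b, p(k(b, p(0))))  →  k(b, p(0))   [R1 at ε]
5. k(b, p(0))  →  0   [R1 at ε]

0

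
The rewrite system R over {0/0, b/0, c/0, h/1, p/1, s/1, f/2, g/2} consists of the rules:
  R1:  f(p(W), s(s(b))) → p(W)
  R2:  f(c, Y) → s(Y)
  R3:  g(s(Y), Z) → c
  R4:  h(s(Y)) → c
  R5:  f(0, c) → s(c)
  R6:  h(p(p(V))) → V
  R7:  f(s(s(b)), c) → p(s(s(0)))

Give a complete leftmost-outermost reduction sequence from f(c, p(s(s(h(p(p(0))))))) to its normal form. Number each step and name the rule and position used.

s(p(s(s(0))))

1. f(c, p(s(s(h(p(p(0)))))))  →  s(p(s(s(h(p(p(0)))))))   [R2 at ε]
2. s(p(s(s(h(p(p(0)))))))  →  s(p(s(s(0))))   [R6 at 1.1.1.1]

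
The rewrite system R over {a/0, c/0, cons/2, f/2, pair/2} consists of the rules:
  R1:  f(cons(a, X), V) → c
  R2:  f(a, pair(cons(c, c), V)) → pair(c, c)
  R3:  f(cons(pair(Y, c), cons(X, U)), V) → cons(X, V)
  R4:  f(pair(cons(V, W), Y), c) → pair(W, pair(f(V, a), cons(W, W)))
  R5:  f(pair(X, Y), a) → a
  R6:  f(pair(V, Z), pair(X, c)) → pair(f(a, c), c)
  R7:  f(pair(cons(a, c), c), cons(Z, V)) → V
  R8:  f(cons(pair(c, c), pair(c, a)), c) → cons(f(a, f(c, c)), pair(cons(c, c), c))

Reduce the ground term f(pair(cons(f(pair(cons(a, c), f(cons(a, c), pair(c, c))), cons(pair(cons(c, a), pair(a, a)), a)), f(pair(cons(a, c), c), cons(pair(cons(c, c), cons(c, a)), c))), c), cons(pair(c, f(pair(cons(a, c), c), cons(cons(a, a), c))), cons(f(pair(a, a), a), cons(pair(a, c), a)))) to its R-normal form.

cons(a, cons(pair(a, c), a))

1. f(pair(cons(f(pair(cons(a, c), f(cons(a, c), pair(c, c))), cons(pair(cons(c, a), pair(a, a)), a)), f(pair(cons(a, c), c), cons(pair(cons(c, c), cons(c, a)), c))), c), cons(pair(c, f(pair(cons(a, c), c), cons(cons(a, a), c))), cons(f(pair(a, a), a), cons(pair(a, c), a))))  →  f(pair(cons(f(pair(cons(a, c), c), cons(pair(cons(c, a), pair(a, a)), a)), f(pair(cons(a, c), c), cons(pair(cons(c, c), cons(c, a)), c))), c), cons(pair(c, f(pair(cons(a, c), c), cons(cons(a, a), c))), cons(f(pair(a, a), a), cons(pair(a, c), a))))   [R1 at 1.1.1.1.2]
2. f(pair(cons(f(pair(cons(a, c), c), cons(pair(cons(c, a), pair(a, a)), a)), f(pair(cons(a, c), c), cons(pair(cons(c, c), cons(c, a)), c))), c), cons(pair(c, f(pair(cons(a, c), c), cons(cons(a, a), c))), cons(f(pair(a, a), a), cons(pair(a, c), a))))  →  f(pair(cons(a, f(pair(cons(a, c), c), cons(pair(cons(c, c), cons(c, a)), c))), c), cons(pair(c, f(pair(cons(a, c), c), cons(cons(a, a), c))), cons(f(pair(a, a), a), cons(pair(a, c), a))))   [R7 at 1.1.1]
3. f(pair(cons(a, f(pair(cons(a, c), c), cons(pair(cons(c, c), cons(c, a)), c))), c), cons(pair(c, f(pair(cons(a, c), c), cons(cons(a, a), c))), cons(f(pair(a, a), a), cons(pair(a, c), a))))  →  f(pair(cons(a, c), c), cons(pair(c, f(pair(cons(a, c), c), cons(cons(a, a), c))), cons(f(pair(a, a), a), cons(pair(a, c), a))))   [R7 at 1.1.2]
4. f(pair(cons(a, c), c), cons(pair(c, f(pair(cons(a, c), c), cons(cons(a, a), c))), cons(f(pair(a, a), a), cons(pair(a, c), a))))  →  cons(f(pair(a, a), a), cons(pair(a, c), a))   [R7 at ε]
5. cons(f(pair(a, a), a), cons(pair(a, c), a))  →  cons(a, cons(pair(a, c), a))   [R5 at 1]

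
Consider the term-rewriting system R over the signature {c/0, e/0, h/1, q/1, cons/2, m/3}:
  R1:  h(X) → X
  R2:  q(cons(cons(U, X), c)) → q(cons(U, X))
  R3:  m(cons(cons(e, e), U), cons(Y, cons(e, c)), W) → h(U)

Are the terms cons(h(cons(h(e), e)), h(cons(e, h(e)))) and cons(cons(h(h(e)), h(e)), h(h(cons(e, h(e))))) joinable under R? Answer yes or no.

yes — NF(t₁) = cons(cons(e, e), cons(e, e)), NF(t₂) = cons(cons(e, e), cons(e, e))

Reduce t₁ = cons(h(cons(h(e), e)), h(cons(e, h(e)))):
1. cons(h(cons(h(e), e)), h(cons(e, h(e))))  →  cons(cons(h(e), e), h(cons(e, h(e))))   [R1 at 1]
2. cons(cons(h(e), e), h(cons(e, h(e))))  →  cons(cons(e, e), h(cons(e, h(e))))   [R1 at 1.1]
3. cons(cons(e, e), h(cons(e, h(e))))  →  cons(cons(e, e), cons(e, h(e)))   [R1 at 2]
4. cons(cons(e, e), cons(e, h(e)))  →  cons(cons(e, e), cons(e, e))   [R1 at 2.2]

Reduce t₂ = cons(cons(h(h(e)), h(e)), h(h(cons(e, h(e))))):
1. cons(cons(h(h(e)), h(e)), h(h(cons(e, h(e)))))  →  cons(cons(h(e), h(e)), h(h(cons(e, h(e)))))   [R1 at 1.1]
2. cons(cons(h(e), h(e)), h(h(cons(e, h(e)))))  →  cons(cons(e, h(e)), h(h(cons(e, h(e)))))   [R1 at 1.1]
3. cons(cons(e, h(e)), h(h(cons(e, h(e)))))  →  cons(cons(e, e), h(h(cons(e, h(e)))))   [R1 at 1.2]
4. cons(cons(e, e), h(h(cons(e, h(e)))))  →  cons(cons(e, e), h(cons(e, h(e))))   [R1 at 2]
5. cons(cons(e, e), h(cons(e, h(e))))  →  cons(cons(e, e), cons(e, h(e)))   [R1 at 2]
6. cons(cons(e, e), cons(e, h(e)))  →  cons(cons(e, e), cons(e, e))   [R1 at 2.2]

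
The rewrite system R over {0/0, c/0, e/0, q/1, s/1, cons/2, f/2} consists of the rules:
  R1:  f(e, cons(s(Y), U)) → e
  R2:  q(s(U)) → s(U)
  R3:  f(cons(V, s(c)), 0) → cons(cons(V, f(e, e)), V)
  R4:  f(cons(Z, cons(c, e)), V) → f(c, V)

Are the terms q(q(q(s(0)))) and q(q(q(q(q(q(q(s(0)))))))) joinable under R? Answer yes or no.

yes — NF(t₁) = s(0), NF(t₂) = s(0)

Reduce t₁ = q(q(q(s(0)))):
1. q(q(q(s(0))))  →  q(q(s(0)))   [R2 at 1.1]
2. q(q(s(0)))  →  q(s(0))   [R2 at 1]
3. q(s(0))  →  s(0)   [R2 at ε]

Reduce t₂ = q(q(q(q(q(q(q(s(0)))))))):
1. q(q(q(q(q(q(q(s(0))))))))  →  q(q(q(q(q(q(s(0)))))))   [R2 at 1.1.1.1.1.1]
2. q(q(q(q(q(q(s(0)))))))  →  q(q(q(q(q(s(0))))))   [R2 at 1.1.1.1.1]
3. q(q(q(q(q(s(0))))))  →  q(q(q(q(s(0)))))   [R2 at 1.1.1.1]
4. q(q(q(q(s(0)))))  →  q(q(q(s(0))))   [R2 at 1.1.1]
5. q(q(q(s(0))))  →  q(q(s(0)))   [R2 at 1.1]
6. q(q(s(0)))  →  q(s(0))   [R2 at 1]
7. q(s(0))  →  s(0)   [R2 at ε]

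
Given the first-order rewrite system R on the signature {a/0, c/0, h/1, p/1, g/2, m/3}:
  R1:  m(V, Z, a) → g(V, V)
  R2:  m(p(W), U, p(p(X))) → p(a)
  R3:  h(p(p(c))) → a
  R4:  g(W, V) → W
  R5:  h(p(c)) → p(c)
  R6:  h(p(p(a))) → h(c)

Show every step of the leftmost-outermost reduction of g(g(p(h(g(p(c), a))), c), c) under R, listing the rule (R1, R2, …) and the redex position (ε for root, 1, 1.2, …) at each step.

1. g(g(p(h(g(p(c), a))), c), c)  →  g(p(h(g(p(c), a))), c)   [R4 at ε]
2. g(p(h(g(p(c), a))), c)  →  p(h(g(p(c), a)))   [R4 at ε]
3. p(h(g(p(c), a)))  →  p(h(p(c)))   [R4 at 1.1]
4. p(h(p(c)))  →  p(p(c))   [R5 at 1]

p(p(c))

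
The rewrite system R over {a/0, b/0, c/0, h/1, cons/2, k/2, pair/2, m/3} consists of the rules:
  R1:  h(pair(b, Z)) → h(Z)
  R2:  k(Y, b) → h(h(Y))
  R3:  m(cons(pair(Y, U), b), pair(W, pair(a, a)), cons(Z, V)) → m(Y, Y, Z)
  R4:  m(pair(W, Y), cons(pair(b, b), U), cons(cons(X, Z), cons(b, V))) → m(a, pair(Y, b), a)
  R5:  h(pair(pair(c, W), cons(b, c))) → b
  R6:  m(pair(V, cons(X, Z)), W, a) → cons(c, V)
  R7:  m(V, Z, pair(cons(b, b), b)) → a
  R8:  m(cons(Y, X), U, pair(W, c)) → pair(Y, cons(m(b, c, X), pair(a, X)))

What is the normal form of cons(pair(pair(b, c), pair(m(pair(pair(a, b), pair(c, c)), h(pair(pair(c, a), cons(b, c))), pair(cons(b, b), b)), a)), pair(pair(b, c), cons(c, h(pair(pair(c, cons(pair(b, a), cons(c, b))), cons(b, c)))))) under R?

1. cons(pair(pair(b, c), pair(m(pair(pair(a, b), pair(c, c)), h(pair(pair(c, a), cons(b, c))), pair(cons(b, b), b)), a)), pair(pair(b, c), cons(c, h(pair(pair(c, cons(pair(b, a), cons(c, b))), cons(b, c))))))  →  cons(pair(pair(b, c), pair(a, a)), pair(pair(b, c), cons(c, h(pair(pair(c, cons(pair(b, a), cons(c, b))), cons(b, c))))))   [R7 at 1.2.1]
2. cons(pair(pair(b, c), pair(a, a)), pair(pair(b, c), cons(c, h(pair(pair(c, cons(pair(b, a), cons(c, b))), cons(b, c))))))  →  cons(pair(pair(b, c), pair(a, a)), pair(pair(b, c), cons(c, b)))   [R5 at 2.2.2]

cons(pair(pair(b, c), pair(a, a)), pair(pair(b, c), cons(c, b)))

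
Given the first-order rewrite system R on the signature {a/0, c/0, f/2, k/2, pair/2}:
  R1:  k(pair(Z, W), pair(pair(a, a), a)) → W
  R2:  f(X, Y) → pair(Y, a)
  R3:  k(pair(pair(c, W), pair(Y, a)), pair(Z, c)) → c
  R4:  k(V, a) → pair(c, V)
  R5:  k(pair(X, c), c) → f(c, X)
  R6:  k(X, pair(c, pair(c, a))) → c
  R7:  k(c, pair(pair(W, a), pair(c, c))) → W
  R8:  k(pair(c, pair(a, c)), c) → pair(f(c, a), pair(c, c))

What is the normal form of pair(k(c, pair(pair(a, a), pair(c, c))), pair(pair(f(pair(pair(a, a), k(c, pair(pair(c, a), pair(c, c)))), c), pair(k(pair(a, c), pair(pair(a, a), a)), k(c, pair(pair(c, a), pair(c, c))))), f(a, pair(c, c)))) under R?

pair(a, pair(pair(pair(c, a), pair(c, c)), pair(pair(c, c), a)))

1. pair(k(c, pair(pair(a, a), pair(c, c))), pair(pair(f(pair(pair(a, a), k(c, pair(pair(c, a), pair(c, c)))), c), pair(k(pair(a, c), pair(pair(a, a), a)), k(c, pair(pair(c, a), pair(c, c))))), f(a, pair(c, c))))  →  pair(a, pair(pair(f(pair(pair(a, a), k(c, pair(pair(c, a), pair(c, c)))), c), pair(k(pair(a, c), pair(pair(a, a), a)), k(c, pair(pair(c, a), pair(c, c))))), f(a, pair(c, c))))   [R7 at 1]
2. pair(a, pair(pair(f(pair(pair(a, a), k(c, pair(pair(c, a), pair(c, c)))), c), pair(k(pair(a, c), pair(pair(a, a), a)), k(c, pair(pair(c, a), pair(c, c))))), f(a, pair(c, c))))  →  pair(a, pair(pair(pair(c, a), pair(k(pair(a, c), pair(pair(a, a), a)), k(c, pair(pair(c, a), pair(c, c))))), f(a, pair(c, c))))   [R2 at 2.1.1]
3. pair(a, pair(pair(pair(c, a), pair(k(pair(a, c), pair(pair(a, a), a)), k(c, pair(pair(c, a), pair(c, c))))), f(a, pair(c, c))))  →  pair(a, pair(pair(pair(c, a), pair(c, k(c, pair(pair(c, a), pair(c, c))))), f(a, pair(c, c))))   [R1 at 2.1.2.1]
4. pair(a, pair(pair(pair(c, a), pair(c, k(c, pair(pair(c, a), pair(c, c))))), f(a, pair(c, c))))  →  pair(a, pair(pair(pair(c, a), pair(c, c)), f(a, pair(c, c))))   [R7 at 2.1.2.2]
5. pair(a, pair(pair(pair(c, a), pair(c, c)), f(a, pair(c, c))))  →  pair(a, pair(pair(pair(c, a), pair(c, c)), pair(pair(c, c), a)))   [R2 at 2.2]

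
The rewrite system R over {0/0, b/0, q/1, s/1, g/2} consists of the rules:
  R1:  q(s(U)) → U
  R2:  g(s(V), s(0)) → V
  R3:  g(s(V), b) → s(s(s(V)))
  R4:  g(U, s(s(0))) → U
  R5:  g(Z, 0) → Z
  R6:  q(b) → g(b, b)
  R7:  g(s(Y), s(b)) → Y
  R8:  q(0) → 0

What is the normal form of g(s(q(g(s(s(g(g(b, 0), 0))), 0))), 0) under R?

s(s(b))

1. g(s(q(g(s(s(g(g(b, 0), 0))), 0))), 0)  →  s(q(g(s(s(g(g(b, 0), 0))), 0)))   [R5 at ε]
2. s(q(g(s(s(g(g(b, 0), 0))), 0)))  →  s(q(s(s(g(g(b, 0), 0)))))   [R5 at 1.1]
3. s(q(s(s(g(g(b, 0), 0)))))  →  s(s(g(g(b, 0), 0)))   [R1 at 1]
4. s(s(g(g(b, 0), 0)))  →  s(s(g(b, 0)))   [R5 at 1.1]
5. s(s(g(b, 0)))  →  s(s(b))   [R5 at 1.1]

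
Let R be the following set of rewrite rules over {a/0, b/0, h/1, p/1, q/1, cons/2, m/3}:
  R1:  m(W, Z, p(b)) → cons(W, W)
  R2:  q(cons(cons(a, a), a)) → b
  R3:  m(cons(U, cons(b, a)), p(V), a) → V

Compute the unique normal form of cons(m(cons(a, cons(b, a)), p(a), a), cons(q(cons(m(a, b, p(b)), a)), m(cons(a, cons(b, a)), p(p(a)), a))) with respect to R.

1. cons(m(cons(a, cons(b, a)), p(a), a), cons(q(cons(m(a, b, p(b)), a)), m(cons(a, cons(b, a)), p(p(a)), a)))  →  cons(a, cons(q(cons(m(a, b, p(b)), a)), m(cons(a, cons(b, a)), p(p(a)), a)))   [R3 at 1]
2. cons(a, cons(q(cons(m(a, b, p(b)), a)), m(cons(a, cons(b, a)), p(p(a)), a)))  →  cons(a, cons(q(cons(cons(a, a), a)), m(cons(a, cons(b, a)), p(p(a)), a)))   [R1 at 2.1.1.1]
3. cons(a, cons(q(cons(cons(a, a), a)), m(cons(a, cons(b, a)), p(p(a)), a)))  →  cons(a, cons(b, m(cons(a, cons(b, a)), p(p(a)), a)))   [R2 at 2.1]
4. cons(a, cons(b, m(cons(a, cons(b, a)), p(p(a)), a)))  →  cons(a, cons(b, p(a)))   [R3 at 2.2]

cons(a, cons(b, p(a)))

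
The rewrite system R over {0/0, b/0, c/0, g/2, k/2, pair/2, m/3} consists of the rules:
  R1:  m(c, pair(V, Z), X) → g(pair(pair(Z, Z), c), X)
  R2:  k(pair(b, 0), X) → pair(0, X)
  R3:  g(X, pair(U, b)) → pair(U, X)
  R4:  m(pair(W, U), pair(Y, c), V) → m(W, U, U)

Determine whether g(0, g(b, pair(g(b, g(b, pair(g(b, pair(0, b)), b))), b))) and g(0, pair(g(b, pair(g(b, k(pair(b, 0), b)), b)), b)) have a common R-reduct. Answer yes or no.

Reduce t₁ = g(0, g(b, pair(g(b, g(b, pair(g(b, pair(0, b)), b))), b))):
1. g(0, g(b, pair(g(b, g(b, pair(g(b, pair(0, b)), b))), b)))  →  g(0, pair(g(b, g(b, pair(g(b, pair(0, b)), b))), b))   [R3 at 2]
2. g(0, pair(g(b, g(b, pair(g(b, pair(0, b)), b))), b))  →  pair(g(b, g(b, pair(g(b, pair(0, b)), b))), 0)   [R3 at ε]
3. pair(g(b, g(b, pair(g(b, pair(0, b)), b))), 0)  →  pair(g(b, pair(g(b, pair(0, b)), b)), 0)   [R3 at 1.2]
4. pair(g(b, pair(g(b, pair(0, b)), b)), 0)  →  pair(pair(g(b, pair(0, b)), b), 0)   [R3 at 1]
5. pair(pair(g(b, pair(0, b)), b), 0)  →  pair(pair(pair(0, b), b), 0)   [R3 at 1.1]

Reduce t₂ = g(0, pair(g(b, pair(g(b, k(pair(b, 0), b)), b)), b)):
1. g(0, pair(g(b, pair(g(b, k(pair(b, 0), b)), b)), b))  →  pair(g(b, pair(g(b, k(pair(b, 0), b)), b)), 0)   [R3 at ε]
2. pair(g(b, pair(g(b, k(pair(b, 0), b)), b)), 0)  →  pair(pair(g(b, k(pair(b, 0), b)), b), 0)   [R3 at 1]
3. pair(pair(g(b, k(pair(b, 0), b)), b), 0)  →  pair(pair(g(b, pair(0, b)), b), 0)   [R2 at 1.1.2]
4. pair(pair(g(b, pair(0, b)), b), 0)  →  pair(pair(pair(0, b), b), 0)   [R3 at 1.1]

yes — NF(t₁) = pair(pair(pair(0, b), b), 0), NF(t₂) = pair(pair(pair(0, b), b), 0)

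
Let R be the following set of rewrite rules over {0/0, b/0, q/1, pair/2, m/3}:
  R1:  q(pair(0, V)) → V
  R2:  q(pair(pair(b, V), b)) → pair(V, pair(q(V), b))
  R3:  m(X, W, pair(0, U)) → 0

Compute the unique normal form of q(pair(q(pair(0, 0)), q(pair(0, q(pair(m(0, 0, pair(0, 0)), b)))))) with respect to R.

b

1. q(pair(q(pair(0, 0)), q(pair(0, q(pair(m(0, 0, pair(0, 0)), b))))))  →  q(pair(0, q(pair(0, q(pair(m(0, 0, pair(0, 0)), b))))))   [R1 at 1.1]
2. q(pair(0, q(pair(0, q(pair(m(0, 0, pair(0, 0)), b))))))  →  q(pair(0, q(pair(m(0, 0, pair(0, 0)), b))))   [R1 at ε]
3. q(pair(0, q(pair(m(0, 0, pair(0, 0)), b))))  →  q(pair(m(0, 0, pair(0, 0)), b))   [R1 at ε]
4. q(pair(m(0, 0, pair(0, 0)), b))  →  q(pair(0, b))   [R3 at 1.1]
5. q(pair(0, b))  →  b   [R1 at ε]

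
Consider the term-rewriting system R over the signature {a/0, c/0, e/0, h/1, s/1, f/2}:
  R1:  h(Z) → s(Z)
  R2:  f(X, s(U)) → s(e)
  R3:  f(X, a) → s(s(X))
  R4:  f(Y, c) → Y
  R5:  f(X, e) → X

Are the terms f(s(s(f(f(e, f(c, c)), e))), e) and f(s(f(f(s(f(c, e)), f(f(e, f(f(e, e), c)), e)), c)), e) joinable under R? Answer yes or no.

no — NF(t₁) = s(s(e)), NF(t₂) = s(s(c))

Reduce t₁ = f(s(s(f(f(e, f(c, c)), e))), e):
1. f(s(s(f(f(e, f(c, c)), e))), e)  →  s(s(f(f(e, f(c, c)), e)))   [R5 at ε]
2. s(s(f(f(e, f(c, c)), e)))  →  s(s(f(e, f(c, c))))   [R5 at 1.1]
3. s(s(f(e, f(c, c))))  →  s(s(f(e, c)))   [R4 at 1.1.2]
4. s(s(f(e, c)))  →  s(s(e))   [R4 at 1.1]

Reduce t₂ = f(s(f(f(s(f(c, e)), f(f(e, f(f(e, e), c)), e)), c)), e):
1. f(s(f(f(s(f(c, e)), f(f(e, f(f(e, e), c)), e)), c)), e)  →  s(f(f(s(f(c, e)), f(f(e, f(f(e, e), c)), e)), c))   [R5 at ε]
2. s(f(f(s(f(c, e)), f(f(e, f(f(e, e), c)), e)), c))  →  s(f(s(f(c, e)), f(f(e, f(f(e, e), c)), e)))   [R4 at 1]
3. s(f(s(f(c, e)), f(f(e, f(f(e, e), c)), e)))  →  s(f(s(c), f(f(e, f(f(e, e), c)), e)))   [R5 at 1.1.1]
4. s(f(s(c), f(f(e, f(f(e, e), c)), e)))  →  s(f(s(c), f(e, f(f(e, e), c))))   [R5 at 1.2]
5. s(f(s(c), f(e, f(f(e, e), c))))  →  s(f(s(c), f(e, f(e, e))))   [R4 at 1.2.2]
6. s(f(s(c), f(e, f(e, e))))  →  s(f(s(c), f(e, e)))   [R5 at 1.2.2]
7. s(f(s(c), f(e, e)))  →  s(f(s(c), e))   [R5 at 1.2]
8. s(f(s(c), e))  →  s(s(c))   [R5 at 1]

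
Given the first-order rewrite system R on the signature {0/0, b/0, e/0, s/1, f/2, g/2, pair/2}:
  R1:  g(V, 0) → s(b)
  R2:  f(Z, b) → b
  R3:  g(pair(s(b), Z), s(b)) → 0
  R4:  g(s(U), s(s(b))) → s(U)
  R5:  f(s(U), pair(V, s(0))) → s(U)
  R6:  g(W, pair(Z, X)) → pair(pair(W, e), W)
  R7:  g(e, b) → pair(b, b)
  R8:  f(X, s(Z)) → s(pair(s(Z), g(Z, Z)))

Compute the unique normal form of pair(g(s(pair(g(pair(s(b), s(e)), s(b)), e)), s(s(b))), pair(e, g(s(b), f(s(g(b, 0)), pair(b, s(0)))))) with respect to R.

1. pair(g(s(pair(g(pair(s(b), s(e)), s(b)), e)), s(s(b))), pair(e, g(s(b), f(s(g(b, 0)), pair(b, s(0))))))  →  pair(s(pair(g(pair(s(b), s(e)), s(b)), e)), pair(e, g(s(b), f(s(g(b, 0)), pair(b, s(0))))))   [R4 at 1]
2. pair(s(pair(g(pair(s(b), s(e)), s(b)), e)), pair(e, g(s(b), f(s(g(b, 0)), pair(b, s(0))))))  →  pair(s(pair(0, e)), pair(e, g(s(b), f(s(g(b, 0)), pair(b, s(0))))))   [R3 at 1.1.1]
3. pair(s(pair(0, e)), pair(e, g(s(b), f(s(g(b, 0)), pair(b, s(0))))))  →  pair(s(pair(0, e)), pair(e, g(s(b), s(g(b, 0)))))   [R5 at 2.2.2]
4. pair(s(pair(0, e)), pair(e, g(s(b), s(g(b, 0)))))  →  pair(s(pair(0, e)), pair(e, g(s(b), s(s(b)))))   [R1 at 2.2.2.1]
5. pair(s(pair(0, e)), pair(e, g(s(b), s(s(b)))))  →  pair(s(pair(0, e)), pair(e, s(b)))   [R4 at 2.2]

pair(s(pair(0, e)), pair(e, s(b)))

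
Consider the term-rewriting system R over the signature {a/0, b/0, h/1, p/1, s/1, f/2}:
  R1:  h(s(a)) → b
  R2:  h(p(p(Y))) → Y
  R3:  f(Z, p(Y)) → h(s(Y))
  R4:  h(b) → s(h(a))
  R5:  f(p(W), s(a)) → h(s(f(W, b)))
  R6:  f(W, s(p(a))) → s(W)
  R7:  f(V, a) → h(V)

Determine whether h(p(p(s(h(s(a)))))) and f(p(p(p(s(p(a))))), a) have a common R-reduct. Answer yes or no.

Reduce t₁ = h(p(p(s(h(s(a)))))):
1. h(p(p(s(h(s(a))))))  →  s(h(s(a)))   [R2 at ε]
2. s(h(s(a)))  →  s(b)   [R1 at 1]

Reduce t₂ = f(p(p(p(s(p(a))))), a):
1. f(p(p(p(s(p(a))))), a)  →  h(p(p(p(s(p(a))))))   [R7 at ε]
2. h(p(p(p(s(p(a))))))  →  p(s(p(a)))   [R2 at ε]

no — NF(t₁) = s(b), NF(t₂) = p(s(p(a)))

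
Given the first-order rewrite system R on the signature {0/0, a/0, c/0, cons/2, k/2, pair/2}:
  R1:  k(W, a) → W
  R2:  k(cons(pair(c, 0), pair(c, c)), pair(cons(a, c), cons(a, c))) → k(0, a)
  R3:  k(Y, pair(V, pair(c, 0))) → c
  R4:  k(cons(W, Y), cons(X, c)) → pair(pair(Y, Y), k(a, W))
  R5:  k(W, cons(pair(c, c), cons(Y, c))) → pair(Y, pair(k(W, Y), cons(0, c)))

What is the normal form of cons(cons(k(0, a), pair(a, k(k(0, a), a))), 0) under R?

1. cons(cons(k(0, a), pair(a, k(k(0, a), a))), 0)  →  cons(cons(0, pair(a, k(k(0, a), a))), 0)   [R1 at 1.1]
2. cons(cons(0, pair(a, k(k(0, a), a))), 0)  →  cons(cons(0, pair(a, k(0, a))), 0)   [R1 at 1.2.2]
3. cons(cons(0, pair(a, k(0, a))), 0)  →  cons(cons(0, pair(a, 0)), 0)   [R1 at 1.2.2]

cons(cons(0, pair(a, 0)), 0)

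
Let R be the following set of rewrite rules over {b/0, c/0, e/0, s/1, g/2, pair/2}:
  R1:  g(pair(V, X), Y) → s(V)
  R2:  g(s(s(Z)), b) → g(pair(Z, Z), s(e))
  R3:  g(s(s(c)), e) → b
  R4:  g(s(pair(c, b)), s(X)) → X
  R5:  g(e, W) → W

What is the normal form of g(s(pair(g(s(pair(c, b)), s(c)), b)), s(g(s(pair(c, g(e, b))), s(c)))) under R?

c

1. g(s(pair(g(s(pair(c, b)), s(c)), b)), s(g(s(pair(c, g(e, b))), s(c))))  →  g(s(pair(c, b)), s(g(s(pair(c, g(e, b))), s(c))))   [R4 at 1.1.1]
2. g(s(pair(c, b)), s(g(s(pair(c, g(e, b))), s(c))))  →  g(s(pair(c, g(e, b))), s(c))   [R4 at ε]
3. g(s(pair(c, g(e, b))), s(c))  →  g(s(pair(c, b)), s(c))   [R5 at 1.1.2]
4. g(s(pair(c, b)), s(c))  →  c   [R4 at ε]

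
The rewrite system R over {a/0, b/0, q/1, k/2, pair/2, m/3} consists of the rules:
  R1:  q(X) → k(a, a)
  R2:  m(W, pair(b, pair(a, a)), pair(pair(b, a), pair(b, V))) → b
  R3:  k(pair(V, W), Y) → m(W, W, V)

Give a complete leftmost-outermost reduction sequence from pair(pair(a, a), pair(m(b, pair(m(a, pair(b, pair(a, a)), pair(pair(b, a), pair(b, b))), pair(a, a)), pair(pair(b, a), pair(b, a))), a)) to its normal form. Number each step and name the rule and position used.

1. pair(pair(a, a), pair(m(b, pair(m(a, pair(b, pair(a, a)), pair(pair(b, a), pair(b, b))), pair(a, a)), pair(pair(b, a), pair(b, a))), a))  →  pair(pair(a, a), pair(m(b, pair(b, pair(a, a)), pair(pair(b, a), pair(b, a))), a))   [R2 at 2.1.2.1]
2. pair(pair(a, a), pair(m(b, pair(b, pair(a, a)), pair(pair(b, a), pair(b, a))), a))  →  pair(pair(a, a), pair(b, a))   [R2 at 2.1]

pair(pair(a, a), pair(b, a))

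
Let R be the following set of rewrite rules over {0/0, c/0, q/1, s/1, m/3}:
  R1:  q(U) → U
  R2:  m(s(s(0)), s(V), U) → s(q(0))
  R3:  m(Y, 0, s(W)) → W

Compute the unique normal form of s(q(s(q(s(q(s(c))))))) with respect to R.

s(s(s(s(c))))

1. s(q(s(q(s(q(s(c)))))))  →  s(s(q(s(q(s(c))))))   [R1 at 1]
2. s(s(q(s(q(s(c))))))  →  s(s(s(q(s(c)))))   [R1 at 1.1]
3. s(s(s(q(s(c)))))  →  s(s(s(s(c))))   [R1 at 1.1.1]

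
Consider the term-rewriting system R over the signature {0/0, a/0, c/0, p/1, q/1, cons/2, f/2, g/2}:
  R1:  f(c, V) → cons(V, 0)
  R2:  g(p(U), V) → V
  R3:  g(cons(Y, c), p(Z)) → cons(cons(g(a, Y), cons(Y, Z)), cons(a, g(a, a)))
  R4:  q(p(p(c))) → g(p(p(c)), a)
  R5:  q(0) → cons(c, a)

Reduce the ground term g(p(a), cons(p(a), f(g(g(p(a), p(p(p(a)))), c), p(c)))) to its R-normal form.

1. g(p(a), cons(p(a), f(g(g(p(a), p(p(p(a)))), c), p(c))))  →  cons(p(a), f(g(g(p(a), p(p(p(a)))), c), p(c)))   [R2 at ε]
2. cons(p(a), f(g(g(p(a), p(p(p(a)))), c), p(c)))  →  cons(p(a), f(g(p(p(p(a))), c), p(c)))   [R2 at 2.1.1]
3. cons(p(a), f(g(p(p(p(a))), c), p(c)))  →  cons(p(a), f(c, p(c)))   [R2 at 2.1]
4. cons(p(a), f(c, p(c)))  →  cons(p(a), cons(p(c), 0))   [R1 at 2]

cons(p(a), cons(p(c), 0))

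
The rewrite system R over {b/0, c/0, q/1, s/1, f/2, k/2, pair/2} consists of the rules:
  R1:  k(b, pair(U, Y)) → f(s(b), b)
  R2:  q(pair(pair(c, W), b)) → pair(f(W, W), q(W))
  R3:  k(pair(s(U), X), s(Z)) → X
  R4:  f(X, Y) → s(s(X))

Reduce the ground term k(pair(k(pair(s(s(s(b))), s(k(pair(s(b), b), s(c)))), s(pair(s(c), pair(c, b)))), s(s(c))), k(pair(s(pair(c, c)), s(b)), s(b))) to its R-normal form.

s(s(c))

1. k(pair(k(pair(s(s(s(b))), s(k(pair(s(b), b), s(c)))), s(pair(s(c), pair(c, b)))), s(s(c))), k(pair(s(pair(c, c)), s(b)), s(b)))  →  k(pair(s(k(pair(s(b), b), s(c))), s(s(c))), k(pair(s(pair(c, c)), s(b)), s(b)))   [R3 at 1.1]
2. k(pair(s(k(pair(s(b), b), s(c))), s(s(c))), k(pair(s(pair(c, c)), s(b)), s(b)))  →  k(pair(s(b), s(s(c))), k(pair(s(pair(c, c)), s(b)), s(b)))   [R3 at 1.1.1]
3. k(pair(s(b), s(s(c))), k(pair(s(pair(c, c)), s(b)), s(b)))  →  k(pair(s(b), s(s(c))), s(b))   [R3 at 2]
4. k(pair(s(b), s(s(c))), s(b))  →  s(s(c))   [R3 at ε]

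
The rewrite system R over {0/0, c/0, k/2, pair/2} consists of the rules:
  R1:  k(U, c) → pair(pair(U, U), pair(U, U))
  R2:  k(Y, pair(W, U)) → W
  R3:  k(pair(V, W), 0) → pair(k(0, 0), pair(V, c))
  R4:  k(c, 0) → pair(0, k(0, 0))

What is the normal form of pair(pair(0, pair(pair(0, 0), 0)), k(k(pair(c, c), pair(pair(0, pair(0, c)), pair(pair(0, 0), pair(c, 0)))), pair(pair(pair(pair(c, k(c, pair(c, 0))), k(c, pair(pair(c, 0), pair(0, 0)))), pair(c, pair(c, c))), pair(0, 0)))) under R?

1. pair(pair(0, pair(pair(0, 0), 0)), k(k(pair(c, c), pair(pair(0, pair(0, c)), pair(pair(0, 0), pair(c, 0)))), pair(pair(pair(pair(c, k(c, pair(c, 0))), k(c, pair(pair(c, 0), pair(0, 0)))), pair(c, pair(c, c))), pair(0, 0))))  →  pair(pair(0, pair(pair(0, 0), 0)), pair(pair(pair(c, k(c, pair(c, 0))), k(c, pair(pair(c, 0), pair(0, 0)))), pair(c, pair(c, c))))   [R2 at 2]
2. pair(pair(0, pair(pair(0, 0), 0)), pair(pair(pair(c, k(c, pair(c, 0))), k(c, pair(pair(c, 0), pair(0, 0)))), pair(c, pair(c, c))))  →  pair(pair(0, pair(pair(0, 0), 0)), pair(pair(pair(c, c), k(c, pair(pair(c, 0), pair(0, 0)))), pair(c, pair(c, c))))   [R2 at 2.1.1.2]
3. pair(pair(0, pair(pair(0, 0), 0)), pair(pair(pair(c, c), k(c, pair(pair(c, 0), pair(0, 0)))), pair(c, pair(c, c))))  →  pair(pair(0, pair(pair(0, 0), 0)), pair(pair(pair(c, c), pair(c, 0)), pair(c, pair(c, c))))   [R2 at 2.1.2]

pair(pair(0, pair(pair(0, 0), 0)), pair(pair(pair(c, c), pair(c, 0)), pair(c, pair(c, c))))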